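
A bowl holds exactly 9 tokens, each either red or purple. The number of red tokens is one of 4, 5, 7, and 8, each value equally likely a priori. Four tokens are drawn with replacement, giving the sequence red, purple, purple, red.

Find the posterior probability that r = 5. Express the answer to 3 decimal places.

For each hypothesis, P(data | H) works out to: P(data | r = 4) = (4/9)(5/9)(5/9)(4/9) = 0.060966; P(data | r = 5) = (5/9)(4/9)(4/9)(5/9) = 0.060966; P(data | r = 7) = (7/9)(2/9)(2/9)(7/9) = 0.029873; P(data | r = 8) = (8/9)(1/9)(1/9)(8/9) = 0.0097546.
The prior-weighted likelihoods are 1/4 · 0.060966 = 0.015242, 1/4 · 0.060966 = 0.015242, 1/4 · 0.029873 = 0.0074684, 1/4 · 0.0097546 = 0.0024387; these sum to 0.04039.
So P(r = 5 | data) = (0.015242) / (0.04039) = 0.37736.

0.377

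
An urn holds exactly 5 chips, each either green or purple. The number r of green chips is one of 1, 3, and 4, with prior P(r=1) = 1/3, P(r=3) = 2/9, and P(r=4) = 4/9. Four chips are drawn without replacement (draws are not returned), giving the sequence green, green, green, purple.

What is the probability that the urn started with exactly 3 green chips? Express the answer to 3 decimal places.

0.200

Under each hypothesis, the probability of the observed sequence is: P(data | r = 1) = (1/5)(0/4) = 0; P(data | r = 3) = (3/5)(2/4)(1/3)(2/2) = 1/10; P(data | r = 4) = (4/5)(3/4)(2/3)(1/2) = 1/5.
Multiplying each by its prior: 1/3 · 0 = 0, 2/9 · 1/10 = 1/45, 4/9 · 1/5 = 4/45; summing to 1/9.
By Bayes' rule, P(r = 3 | data) = (1/45) / (1/9) = 1/5.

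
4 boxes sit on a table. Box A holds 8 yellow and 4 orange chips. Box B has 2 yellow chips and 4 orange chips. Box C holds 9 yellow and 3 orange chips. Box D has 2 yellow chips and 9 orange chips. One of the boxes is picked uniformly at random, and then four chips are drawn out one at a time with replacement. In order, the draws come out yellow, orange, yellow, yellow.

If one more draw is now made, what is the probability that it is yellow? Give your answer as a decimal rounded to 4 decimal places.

0.6589

Under each hypothesis, the probability of the observed sequence is: P(data | box A) = (8/12)(4/12)(8/12)(8/12) = 0.098765; P(data | box B) = (2/6)(4/6)(2/6)(2/6) = 0.024691; P(data | box C) = (9/12)(3/12)(9/12)(9/12) = 0.10547; P(data | box D) = (2/11)(9/11)(2/11)(2/11) = 0.0049177.
Multiplying each by its prior: 1/4 · 0.098765 = 0.024691, 1/4 · 0.024691 = 0.0061728, 1/4 · 0.10547 = 0.026367, 1/4 · 0.0049177 = 0.0012294; with total 0.058461.
The posterior is then P(box A | data) = 0.42236, P(box B | data) = 0.10559, P(box C | data) = 0.45102, P(box D | data) = 0.02103.
Averaging over the posterior, P(yellow next | data) = (2/3)(0.42236) + (1/3)(0.10559) + (3/4)(0.45102) + (2/11)(0.02103) = 0.65886.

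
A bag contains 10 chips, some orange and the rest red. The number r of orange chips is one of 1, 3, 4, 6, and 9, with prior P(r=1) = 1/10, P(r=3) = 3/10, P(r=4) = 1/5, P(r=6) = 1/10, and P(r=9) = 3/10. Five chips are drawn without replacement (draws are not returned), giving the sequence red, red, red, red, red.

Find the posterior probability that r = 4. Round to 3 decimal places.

Under each hypothesis, the probability of the observed sequence is: P(data | r = 1) = (9/10)(8/9)(7/8)(6/7)(5/6) = 1/2; P(data | r = 3) = (7/10)(6/9)(5/8)(4/7)(3/6) = 1/12; P(data | r = 4) = (6/10)(5/9)(4/8)(3/7)(2/6) = 1/42; P(data | r = 6) = (4/10)(3/9)(2/8)(1/7)(0/6) = 0; P(data | r = 9) = (1/10)(0/9) = 0.
The prior-weighted likelihoods are 1/10 · 1/2 = 1/20, 3/10 · 1/12 = 1/40, 1/5 · 1/42 = 1/210, 1/10 · 0 = 0, 3/10 · 0 = 0; with total 67/840.
Therefore the posterior P(r = 4 | data) = (1/210) / (67/840) = 4/67.

0.060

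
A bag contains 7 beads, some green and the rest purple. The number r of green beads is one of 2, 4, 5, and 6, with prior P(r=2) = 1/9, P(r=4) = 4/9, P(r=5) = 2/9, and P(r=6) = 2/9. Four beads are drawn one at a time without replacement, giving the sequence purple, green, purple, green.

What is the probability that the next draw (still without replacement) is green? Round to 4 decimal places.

0.6667

Compute the likelihood of the observed sequence for each case: P(data | r = 2) = (5/7)(2/6)(4/5)(1/4) = 1/21; P(data | r = 4) = (3/7)(4/6)(2/5)(3/4) = 3/35; P(data | r = 5) = (2/7)(5/6)(1/5)(4/4) = 1/21; P(data | r = 6) = (1/7)(6/6)(0/5) = 0.
Weighting by the prior gives 1/9 · 1/21 = 1/189, 4/9 · 3/35 = 4/105, 2/9 · 1/21 = 2/189, 2/9 · 0 = 0; summing to 17/315.
The posterior is then P(r = 2 | data) = 5/51, P(r = 4 | data) = 12/17, P(r = 5 | data) = 10/51, P(r = 6 | data) = 0.
The predictive probability is P(green next | data) = (0)(5/51) + (2/3)(12/17) + (1)(10/51) = 2/3.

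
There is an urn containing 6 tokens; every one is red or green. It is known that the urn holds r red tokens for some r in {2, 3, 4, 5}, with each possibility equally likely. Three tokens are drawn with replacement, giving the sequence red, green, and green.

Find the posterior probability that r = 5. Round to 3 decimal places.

0.063

Compute the likelihood of the observed sequence for each case: P(data | r = 2) = (2/6)(4/6)(4/6) = 4/27; P(data | r = 3) = (3/6)(3/6)(3/6) = 1/8; P(data | r = 4) = (4/6)(2/6)(2/6) = 2/27; P(data | r = 5) = (5/6)(1/6)(1/6) = 5/216.
The prior-weighted likelihoods are 1/4 · 4/27 = 1/27, 1/4 · 1/8 = 1/32, 1/4 · 2/27 = 1/54, 1/4 · 5/216 = 5/864; summing to 5/54.
Hence P(r = 5 | data) = (5/864) / (5/54) = 1/16.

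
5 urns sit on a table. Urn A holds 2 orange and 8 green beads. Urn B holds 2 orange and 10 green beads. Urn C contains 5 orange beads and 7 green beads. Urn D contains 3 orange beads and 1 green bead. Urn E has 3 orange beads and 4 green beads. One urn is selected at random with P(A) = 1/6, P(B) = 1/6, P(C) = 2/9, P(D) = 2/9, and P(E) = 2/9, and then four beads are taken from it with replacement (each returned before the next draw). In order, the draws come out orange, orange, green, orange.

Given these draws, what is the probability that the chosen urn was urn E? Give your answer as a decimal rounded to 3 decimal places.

For each hypothesis, P(data | H) works out to: P(data | urn A) = (2/10)(2/10)(8/10)(2/10) = 0.0064; P(data | urn B) = (2/12)(2/12)(10/12)(2/12) = 0.003858; P(data | urn C) = (5/12)(5/12)(7/12)(5/12) = 0.042197; P(data | urn D) = (3/4)(3/4)(1/4)(3/4) = 0.10547; P(data | urn E) = (3/7)(3/7)(4/7)(3/7) = 0.044981.
Weighting by the prior gives 1/6 · 0.0064 = 0.0010667, 1/6 · 0.003858 = 0.000643, 2/9 · 0.042197 = 0.0093771, 2/9 · 0.10547 = 0.023438, 2/9 · 0.044981 = 0.0099958; with total 0.04452.
Hence P(urn E | data) = (0.0099958) / (0.04452) = 0.22452.

0.225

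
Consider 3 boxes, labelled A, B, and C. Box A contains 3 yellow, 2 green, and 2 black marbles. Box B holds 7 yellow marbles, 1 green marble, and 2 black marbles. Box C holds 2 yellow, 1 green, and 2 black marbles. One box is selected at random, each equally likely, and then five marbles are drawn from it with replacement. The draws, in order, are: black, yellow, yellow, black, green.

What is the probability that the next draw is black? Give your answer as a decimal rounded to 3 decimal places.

Compute the likelihood of the observed sequence for each case: P(data | box A) = (2/7)(3/7)(3/7)(2/7)(2/7) = 0.0042839; P(data | box B) = (2/10)(7/10)(7/10)(2/10)(1/10) = 0.00196; P(data | box C) = (2/5)(2/5)(2/5)(2/5)(1/5) = 0.00512.
The prior-weighted likelihoods are 1/3 · 0.0042839 = 0.001428, 1/3 · 0.00196 = 0.00065333, 1/3 · 0.00512 = 0.0017067; summing to 0.003788.
Normalising, the posterior is P(box A | data) = 0.37698, P(box B | data) = 0.17248, P(box C | data) = 0.45055.
The predictive probability is P(black next | data) = (2/7)(0.37698) + (1/5)(0.17248) + (2/5)(0.45055) = 0.32242.

0.322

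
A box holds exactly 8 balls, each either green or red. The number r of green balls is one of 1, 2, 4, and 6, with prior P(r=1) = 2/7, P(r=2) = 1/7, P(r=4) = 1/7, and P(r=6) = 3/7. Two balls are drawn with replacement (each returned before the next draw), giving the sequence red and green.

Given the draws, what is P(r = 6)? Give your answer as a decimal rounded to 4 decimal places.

The likelihood of the observed sequence under each hypothesis: P(data | r = 1) = (7/8)(1/8) = 7/64; P(data | r = 2) = (6/8)(2/8) = 3/16; P(data | r = 4) = (4/8)(4/8) = 1/4; P(data | r = 6) = (2/8)(6/8) = 3/16.
Weighting by the prior gives 2/7 · 7/64 = 1/32, 1/7 · 3/16 = 3/112, 1/7 · 1/4 = 1/28, 3/7 · 3/16 = 9/112; with total 39/224.
Therefore the posterior P(r = 6 | data) = (9/112) / (39/224) = 6/13.

0.4615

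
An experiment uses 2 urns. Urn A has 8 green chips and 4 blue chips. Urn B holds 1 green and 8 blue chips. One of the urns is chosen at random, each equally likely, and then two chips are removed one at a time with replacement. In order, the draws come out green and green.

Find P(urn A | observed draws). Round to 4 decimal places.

For each hypothesis, P(data | H) works out to: P(data | urn A) = (8/12)(8/12) = 4/9; P(data | urn B) = (1/9)(1/9) = 1/81.
The prior-weighted likelihoods are 1/2 · 4/9 = 2/9, 1/2 · 1/81 = 1/162; summing to 37/162.
By Bayes' rule, P(urn A | data) = (2/9) / (37/162) = 36/37.

0.9730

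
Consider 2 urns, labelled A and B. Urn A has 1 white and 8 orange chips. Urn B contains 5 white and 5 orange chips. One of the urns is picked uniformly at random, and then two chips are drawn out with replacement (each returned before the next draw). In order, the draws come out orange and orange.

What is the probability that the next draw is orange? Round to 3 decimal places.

The likelihood of the observed sequence under each hypothesis: P(data | urn A) = (8/9)(8/9) = 64/81; P(data | urn B) = (5/10)(5/10) = 1/4.
The prior-weighted likelihoods are 1/2 · 64/81 = 32/81, 1/2 · 1/4 = 1/8; summing to 337/648.
The posterior is then P(urn A | data) = 0.75964, P(urn B | data) = 0.24036.
The predictive probability is P(orange next | data) = (8/9)(0.75964) + (1/2)(0.24036) = 0.79542.

0.795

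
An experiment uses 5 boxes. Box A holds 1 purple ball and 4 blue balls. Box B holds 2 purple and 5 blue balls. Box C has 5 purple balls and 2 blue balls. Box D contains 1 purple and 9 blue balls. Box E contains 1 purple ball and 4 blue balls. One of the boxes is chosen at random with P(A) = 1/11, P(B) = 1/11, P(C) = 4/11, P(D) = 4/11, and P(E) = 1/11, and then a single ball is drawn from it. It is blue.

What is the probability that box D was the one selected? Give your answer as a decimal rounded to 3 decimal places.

For each hypothesis, P(data | H) works out to: P(data | box A) = (4/5) = 4/5; P(data | box B) = (5/7) = 5/7; P(data | box C) = (2/7) = 2/7; P(data | box D) = (9/10) = 9/10; P(data | box E) = (4/5) = 4/5.
The prior-weighted likelihoods are 1/11 · 4/5 = 4/55, 1/11 · 5/7 = 5/77, 4/11 · 2/7 = 8/77, 4/11 · 9/10 = 18/55, 1/11 · 4/5 = 4/55; with total 247/385.
Therefore the posterior P(box D | data) = (18/55) / (247/385) = 126/247.

0.510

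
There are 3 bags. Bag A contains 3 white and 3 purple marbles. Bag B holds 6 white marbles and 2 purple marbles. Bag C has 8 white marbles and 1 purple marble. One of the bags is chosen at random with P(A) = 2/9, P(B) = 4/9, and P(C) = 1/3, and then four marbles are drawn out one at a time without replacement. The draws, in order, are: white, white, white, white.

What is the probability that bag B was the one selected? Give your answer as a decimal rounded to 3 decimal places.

For each hypothesis, P(data | H) works out to: P(data | bag A) = (3/6)(2/5)(1/4)(0/3) = 0; P(data | bag B) = (6/8)(5/7)(4/6)(3/5) = 3/14; P(data | bag C) = (8/9)(7/8)(6/7)(5/6) = 5/9.
Weighting by the prior gives 2/9 · 0 = 0, 4/9 · 3/14 = 2/21, 1/3 · 5/9 = 5/27; with total 53/189.
By Bayes' rule, P(bag B | data) = (2/21) / (53/189) = 18/53.

0.340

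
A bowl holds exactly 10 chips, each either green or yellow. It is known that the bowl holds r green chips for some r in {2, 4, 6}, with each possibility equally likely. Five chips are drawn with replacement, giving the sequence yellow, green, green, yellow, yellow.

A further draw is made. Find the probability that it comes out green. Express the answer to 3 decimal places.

For each hypothesis, P(data | H) works out to: P(data | r = 2) = (8/10)(2/10)(2/10)(8/10)(8/10) = 0.02048; P(data | r = 4) = (6/10)(4/10)(4/10)(6/10)(6/10) = 0.03456; P(data | r = 6) = (4/10)(6/10)(6/10)(4/10)(4/10) = 0.02304.
The prior-weighted likelihoods are 1/3 · 0.02048 = 0.0068267, 1/3 · 0.03456 = 0.01152, 1/3 · 0.02304 = 0.00768; these sum to 0.026027.
Normalising, the posterior is P(r = 2 | data) = 0.2623, P(r = 4 | data) = 0.44262, P(r = 6 | data) = 0.29508.
Averaging over the posterior, P(green next | data) = (1/5)(0.2623) + (2/5)(0.44262) + (3/5)(0.29508) = 0.40656.

0.407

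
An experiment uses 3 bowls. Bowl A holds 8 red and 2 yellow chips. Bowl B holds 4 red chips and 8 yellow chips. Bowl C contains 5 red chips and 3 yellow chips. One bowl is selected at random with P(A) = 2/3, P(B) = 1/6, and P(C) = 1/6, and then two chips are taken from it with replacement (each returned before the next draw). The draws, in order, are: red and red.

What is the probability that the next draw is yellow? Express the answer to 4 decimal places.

For each hypothesis, P(data | H) works out to: P(data | bowl A) = (8/10)(8/10) = 0.64; P(data | bowl B) = (4/12)(4/12) = 0.11111; P(data | bowl C) = (5/8)(5/8) = 0.39062.
The prior-weighted likelihoods are 2/3 · 0.64 = 0.42667, 1/6 · 0.11111 = 0.018519, 1/6 · 0.39062 = 0.065104; summing to 0.51029.
Dividing through by the total gives posterior P(bowl A | data) = 0.83613, P(bowl B | data) = 0.03629, P(bowl C | data) = 0.12758.
The predictive probability is P(yellow next | data) = (1/5)(0.83613) + (2/3)(0.03629) + (3/8)(0.12758) = 0.23926.

0.2393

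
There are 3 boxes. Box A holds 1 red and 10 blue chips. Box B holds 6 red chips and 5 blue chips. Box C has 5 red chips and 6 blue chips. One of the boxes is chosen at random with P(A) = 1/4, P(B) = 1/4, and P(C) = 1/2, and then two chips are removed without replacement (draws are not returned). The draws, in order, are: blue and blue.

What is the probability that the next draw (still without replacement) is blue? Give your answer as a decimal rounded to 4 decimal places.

0.6667

The likelihood of the observed sequence under each hypothesis: P(data | box A) = (10/11)(9/10) = 9/11; P(data | box B) = (5/11)(4/10) = 2/11; P(data | box C) = (6/11)(5/10) = 3/11.
Multiplying each by its prior: 1/4 · 9/11 = 9/44, 1/4 · 2/11 = 1/22, 1/2 · 3/11 = 3/22; these sum to 17/44.
Dividing through by the total gives posterior P(box A | data) = 9/17, P(box B | data) = 2/17, P(box C | data) = 6/17.
Averaging over the posterior, P(blue next | data) = (8/9)(9/17) + (1/3)(2/17) + (4/9)(6/17) = 2/3.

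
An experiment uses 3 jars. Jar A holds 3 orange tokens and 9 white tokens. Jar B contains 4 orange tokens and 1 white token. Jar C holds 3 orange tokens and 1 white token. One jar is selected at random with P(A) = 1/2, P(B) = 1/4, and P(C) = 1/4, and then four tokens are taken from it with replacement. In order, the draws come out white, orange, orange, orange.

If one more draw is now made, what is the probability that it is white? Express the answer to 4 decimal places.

The likelihood of the observed sequence under each hypothesis: P(data | jar A) = (9/12)(3/12)(3/12)(3/12) = 0.011719; P(data | jar B) = (1/5)(4/5)(4/5)(4/5) = 0.1024; P(data | jar C) = (1/4)(3/4)(3/4)(3/4) = 0.10547.
The prior-weighted likelihoods are 1/2 · 0.011719 = 0.0058594, 1/4 · 0.1024 = 0.0256, 1/4 · 0.10547 = 0.026367; these sum to 0.057827.
Dividing through by the total gives posterior P(jar A | data) = 0.10133, P(jar B | data) = 0.4427, P(jar C | data) = 0.45597.
Averaging over the posterior, P(white next | data) = (3/4)(0.10133) + (1/5)(0.4427) + (1/4)(0.45597) = 0.27853.

0.2785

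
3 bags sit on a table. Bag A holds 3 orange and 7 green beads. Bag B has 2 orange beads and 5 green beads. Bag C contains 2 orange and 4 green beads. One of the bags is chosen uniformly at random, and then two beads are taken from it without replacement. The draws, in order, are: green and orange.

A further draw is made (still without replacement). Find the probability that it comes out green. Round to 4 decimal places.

Under each hypothesis, the probability of the observed sequence is: P(data | bag A) = (7/10)(3/9) = 7/30; P(data | bag B) = (5/7)(2/6) = 5/21; P(data | bag C) = (4/6)(2/5) = 4/15.
Multiplying each by its prior: 1/3 · 7/30 = 7/90, 1/3 · 5/21 = 5/63, 1/3 · 4/15 = 4/45; these sum to 31/126.
Normalising, the posterior is P(bag A | data) = 49/155, P(bag B | data) = 10/31, P(bag C | data) = 56/155.
So P(green next | data) = Σ P(green next | H) P(H | data) = (3/4)(49/155) + (4/5)(10/31) + (3/4)(56/155) = 95/124.

0.7661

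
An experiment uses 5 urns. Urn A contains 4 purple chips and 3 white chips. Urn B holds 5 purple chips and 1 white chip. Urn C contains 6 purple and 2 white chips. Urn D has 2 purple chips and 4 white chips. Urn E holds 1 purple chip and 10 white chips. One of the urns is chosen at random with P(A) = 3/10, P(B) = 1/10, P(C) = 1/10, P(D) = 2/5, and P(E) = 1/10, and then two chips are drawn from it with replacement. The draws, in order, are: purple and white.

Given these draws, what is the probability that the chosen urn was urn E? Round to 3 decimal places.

0.041

The likelihood of the observed sequence under each hypothesis: P(data | urn A) = (4/7)(3/7) = 0.2449; P(data | urn B) = (5/6)(1/6) = 0.13889; P(data | urn C) = (6/8)(2/8) = 0.1875; P(data | urn D) = (2/6)(4/6) = 0.22222; P(data | urn E) = (1/11)(10/11) = 0.082645.
The prior-weighted likelihoods are 3/10 · 0.2449 = 0.073469, 1/10 · 0.13889 = 0.013889, 1/10 · 0.1875 = 0.01875, 2/5 · 0.22222 = 0.088889, 1/10 · 0.082645 = 0.0082645; these sum to 0.20326.
So P(urn E | data) = (0.0082645) / (0.20326) = 0.040659.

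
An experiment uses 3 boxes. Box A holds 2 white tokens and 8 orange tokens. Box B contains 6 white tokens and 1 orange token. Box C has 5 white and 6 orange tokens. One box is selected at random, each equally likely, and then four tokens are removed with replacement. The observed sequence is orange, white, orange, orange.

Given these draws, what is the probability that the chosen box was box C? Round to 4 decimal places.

Under each hypothesis, the probability of the observed sequence is: P(data | box A) = (8/10)(2/10)(8/10)(8/10) = 0.1024; P(data | box B) = (1/7)(6/7)(1/7)(1/7) = 0.002499; P(data | box C) = (6/11)(5/11)(6/11)(6/11) = 0.073765.
Weighting by the prior gives 1/3 · 0.1024 = 0.034133, 1/3 · 0.002499 = 0.00083299, 1/3 · 0.073765 = 0.024588; these sum to 0.059555.
Hence P(box C | data) = (0.024588) / (0.059555) = 0.41287.

0.4129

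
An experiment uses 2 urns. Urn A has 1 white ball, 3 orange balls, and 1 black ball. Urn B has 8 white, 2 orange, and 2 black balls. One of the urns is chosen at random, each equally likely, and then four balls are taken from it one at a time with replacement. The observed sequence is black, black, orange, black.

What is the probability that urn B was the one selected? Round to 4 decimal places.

The likelihood of the observed sequence under each hypothesis: P(data | urn A) = (1/5)(1/5)(3/5)(1/5) = 0.0048; P(data | urn B) = (2/12)(2/12)(2/12)(2/12) = 0.0007716.
The prior-weighted likelihoods are 1/2 · 0.0048 = 0.0024, 1/2 · 0.0007716 = 0.0003858; these sum to 0.0027858.
So P(urn B | data) = (0.0003858) / (0.0027858) = 0.13849.

0.1385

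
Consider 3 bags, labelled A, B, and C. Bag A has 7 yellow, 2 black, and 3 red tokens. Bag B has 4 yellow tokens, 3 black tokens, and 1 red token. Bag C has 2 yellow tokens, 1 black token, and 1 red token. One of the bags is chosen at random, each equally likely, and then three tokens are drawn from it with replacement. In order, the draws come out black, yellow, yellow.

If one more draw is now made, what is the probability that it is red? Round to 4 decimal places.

Under each hypothesis, the probability of the observed sequence is: P(data | bag A) = (2/12)(7/12)(7/12) = 0.056713; P(data | bag B) = (3/8)(4/8)(4/8) = 0.09375; P(data | bag C) = (1/4)(2/4)(2/4) = 0.0625.
The prior-weighted likelihoods are 1/3 · 0.056713 = 0.018904, 1/3 · 0.09375 = 0.03125, 1/3 · 0.0625 = 0.020833; with total 0.070988.
Normalising, the posterior is P(bag A | data) = 0.2663, P(bag B | data) = 0.44022, P(bag C | data) = 0.29348.
The predictive probability is P(red next | data) = (1/4)(0.2663) + (1/8)(0.44022) + (1/4)(0.29348) = 0.19497.

0.1950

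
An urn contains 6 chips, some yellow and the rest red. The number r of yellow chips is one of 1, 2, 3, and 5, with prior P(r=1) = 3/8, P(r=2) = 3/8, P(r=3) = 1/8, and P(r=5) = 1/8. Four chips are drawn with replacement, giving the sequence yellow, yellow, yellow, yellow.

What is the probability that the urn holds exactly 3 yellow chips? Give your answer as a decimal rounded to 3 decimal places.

For each hypothesis, P(data | H) works out to: P(data | r = 1) = (1/6)(1/6)(1/6)(1/6) = 0.0007716; P(data | r = 2) = (2/6)(2/6)(2/6)(2/6) = 0.012346; P(data | r = 3) = (3/6)(3/6)(3/6)(3/6) = 0.0625; P(data | r = 5) = (5/6)(5/6)(5/6)(5/6) = 0.48225.
The prior-weighted likelihoods are 3/8 · 0.0007716 = 0.00028935, 3/8 · 0.012346 = 0.0046296, 1/8 · 0.0625 = 0.0078125, 1/8 · 0.48225 = 0.060282; with total 0.073013.
So P(r = 3 | data) = (0.0078125) / (0.073013) = 0.107.

0.107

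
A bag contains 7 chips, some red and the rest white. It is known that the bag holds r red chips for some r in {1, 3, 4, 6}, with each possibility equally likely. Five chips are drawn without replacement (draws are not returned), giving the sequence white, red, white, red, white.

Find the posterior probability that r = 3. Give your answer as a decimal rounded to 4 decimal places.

The likelihood of the observed sequence under each hypothesis: P(data | r = 1) = (6/7)(1/6)(5/5)(0/4) = 0; P(data | r = 3) = (4/7)(3/6)(3/5)(2/4)(2/3) = 2/35; P(data | r = 4) = (3/7)(4/6)(2/5)(3/4)(1/3) = 1/35; P(data | r = 6) = (1/7)(6/6)(0/5) = 0.
Weighting by the prior gives 1/4 · 0 = 0, 1/4 · 2/35 = 1/70, 1/4 · 1/35 = 1/140, 1/4 · 0 = 0; with total 3/140.
By Bayes' rule, P(r = 3 | data) = (1/70) / (3/140) = 2/3.

0.6667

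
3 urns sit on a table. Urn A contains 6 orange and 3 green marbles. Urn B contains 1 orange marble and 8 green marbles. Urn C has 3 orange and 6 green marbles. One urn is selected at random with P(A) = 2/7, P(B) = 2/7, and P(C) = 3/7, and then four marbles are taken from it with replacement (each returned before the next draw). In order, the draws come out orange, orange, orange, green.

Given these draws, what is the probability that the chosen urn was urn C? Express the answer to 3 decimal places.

The likelihood of the observed sequence under each hypothesis: P(data | urn A) = (6/9)(6/9)(6/9)(3/9) = 0.098765; P(data | urn B) = (1/9)(1/9)(1/9)(8/9) = 0.0012193; P(data | urn C) = (3/9)(3/9)(3/9)(6/9) = 0.024691.
Weighting by the prior gives 2/7 · 0.098765 = 0.028219, 2/7 · 0.0012193 = 0.00034838, 3/7 · 0.024691 = 0.010582; summing to 0.039149.
By Bayes' rule, P(urn C | data) = (0.010582) / (0.039149) = 0.2703.

0.270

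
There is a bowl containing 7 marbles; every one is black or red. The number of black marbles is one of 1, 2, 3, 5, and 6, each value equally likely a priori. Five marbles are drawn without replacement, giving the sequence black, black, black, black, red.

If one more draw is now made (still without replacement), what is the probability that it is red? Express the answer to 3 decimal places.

0.200

Under each hypothesis, the probability of the observed sequence is: P(data | r = 1) = (1/7)(0/6) = 0; P(data | r = 2) = (2/7)(1/6)(0/5) = 0; P(data | r = 3) = (3/7)(2/6)(1/5)(0/4) = 0; P(data | r = 5) = (5/7)(4/6)(3/5)(2/4)(2/3) = 2/21; P(data | r = 6) = (6/7)(5/6)(4/5)(3/4)(1/3) = 1/7.
Multiplying each by its prior: 1/5 · 0 = 0, 1/5 · 0 = 0, 1/5 · 0 = 0, 1/5 · 2/21 = 2/105, 1/5 · 1/7 = 1/35; summing to 1/21.
The posterior is then P(r = 1 | data) = 0, P(r = 2 | data) = 0, P(r = 3 | data) = 0, P(r = 5 | data) = 2/5, P(r = 6 | data) = 3/5.
So P(red next | data) = Σ P(red next | H) P(H | data) = (1/2)(2/5) + (0)(3/5) = 1/5.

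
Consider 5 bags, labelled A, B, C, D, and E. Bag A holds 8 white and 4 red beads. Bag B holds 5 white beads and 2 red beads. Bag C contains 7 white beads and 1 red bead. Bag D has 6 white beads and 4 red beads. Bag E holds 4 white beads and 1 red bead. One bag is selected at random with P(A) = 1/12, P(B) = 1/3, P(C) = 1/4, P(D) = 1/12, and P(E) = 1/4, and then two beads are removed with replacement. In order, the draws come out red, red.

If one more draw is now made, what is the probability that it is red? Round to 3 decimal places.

0.293

Under each hypothesis, the probability of the observed sequence is: P(data | bag A) = (4/12)(4/12) = 0.11111; P(data | bag B) = (2/7)(2/7) = 0.081633; P(data | bag C) = (1/8)(1/8) = 0.015625; P(data | bag D) = (4/10)(4/10) = 0.16; P(data | bag E) = (1/5)(1/5) = 0.04.
Weighting by the prior gives 1/12 · 0.11111 = 0.0092593, 1/3 · 0.081633 = 0.027211, 1/4 · 0.015625 = 0.0039062, 1/12 · 0.16 = 0.013333, 1/4 · 0.04 = 0.01; these sum to 0.06371.
Dividing through by the total gives posterior P(bag A | data) = 0.14534, P(bag B | data) = 0.42711, P(bag C | data) = 0.061313, P(bag D | data) = 0.20928, P(bag E | data) = 0.15696.
The predictive probability is P(red next | data) = (1/3)(0.14534) + (2/7)(0.42711) + (1/8)(0.061313) + (2/5)(0.20928) + (1/5)(0.15696) = 0.29325.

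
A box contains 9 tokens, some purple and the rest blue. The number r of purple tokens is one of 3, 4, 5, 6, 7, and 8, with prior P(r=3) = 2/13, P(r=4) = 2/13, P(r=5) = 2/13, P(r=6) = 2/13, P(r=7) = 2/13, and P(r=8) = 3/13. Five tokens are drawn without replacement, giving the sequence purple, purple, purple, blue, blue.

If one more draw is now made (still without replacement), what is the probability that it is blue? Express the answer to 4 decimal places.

0.4286

Under each hypothesis, the probability of the observed sequence is: P(data | r = 3) = (3/9)(2/8)(1/7)(6/6)(5/5) = 1/84; P(data | r = 4) = (4/9)(3/8)(2/7)(5/6)(4/5) = 2/63; P(data | r = 5) = (5/9)(4/8)(3/7)(4/6)(3/5) = 1/21; P(data | r = 6) = (6/9)(5/8)(4/7)(3/6)(2/5) = 1/21; P(data | r = 7) = (7/9)(6/8)(5/7)(2/6)(1/5) = 1/36; P(data | r = 8) = (8/9)(7/8)(6/7)(1/6)(0/5) = 0.
The prior-weighted likelihoods are 2/13 · 1/84 = 1/546, 2/13 · 2/63 = 4/819, 2/13 · 1/21 = 2/273, 2/13 · 1/21 = 2/273, 2/13 · 1/36 = 1/234, 3/13 · 0 = 0; these sum to 1/39.
Normalising, the posterior is P(r = 3 | data) = 1/14, P(r = 4 | data) = 4/21, P(r = 5 | data) = 2/7, P(r = 6 | data) = 2/7, P(r = 7 | data) = 1/6, P(r = 8 | data) = 0.
So P(blue next | data) = Σ P(blue next | H) P(H | data) = (1)(1/14) + (3/4)(4/21) + (1/2)(2/7) + (1/4)(2/7) + (0)(1/6) = 3/7.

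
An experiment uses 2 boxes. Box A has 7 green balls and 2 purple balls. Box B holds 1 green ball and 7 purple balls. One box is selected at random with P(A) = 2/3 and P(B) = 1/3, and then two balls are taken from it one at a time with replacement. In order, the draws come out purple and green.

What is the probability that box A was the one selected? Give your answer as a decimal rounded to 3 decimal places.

0.760

The likelihood of the observed sequence under each hypothesis: P(data | box A) = (2/9)(7/9) = 0.17284; P(data | box B) = (7/8)(1/8) = 0.10938.
Weighting by the prior gives 2/3 · 0.17284 = 0.11523, 1/3 · 0.10938 = 0.036458; with total 0.15168.
Therefore the posterior P(box A | data) = (0.11523) / (0.15168) = 0.75964.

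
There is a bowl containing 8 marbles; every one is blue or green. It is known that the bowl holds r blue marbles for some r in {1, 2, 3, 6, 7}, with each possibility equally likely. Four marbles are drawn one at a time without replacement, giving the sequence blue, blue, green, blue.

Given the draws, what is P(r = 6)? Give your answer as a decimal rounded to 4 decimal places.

Under each hypothesis, the probability of the observed sequence is: P(data | r = 1) = (1/8)(0/7) = 0; P(data | r = 2) = (2/8)(1/7)(6/6)(0/5) = 0; P(data | r = 3) = (3/8)(2/7)(5/6)(1/5) = 1/56; P(data | r = 6) = (6/8)(5/7)(2/6)(4/5) = 1/7; P(data | r = 7) = (7/8)(6/7)(1/6)(5/5) = 1/8.
Multiplying each by its prior: 1/5 · 0 = 0, 1/5 · 0 = 0, 1/5 · 1/56 = 1/280, 1/5 · 1/7 = 1/35, 1/5 · 1/8 = 1/40; with total 2/35.
Hence P(r = 6 | data) = (1/35) / (2/35) = 1/2.

0.5000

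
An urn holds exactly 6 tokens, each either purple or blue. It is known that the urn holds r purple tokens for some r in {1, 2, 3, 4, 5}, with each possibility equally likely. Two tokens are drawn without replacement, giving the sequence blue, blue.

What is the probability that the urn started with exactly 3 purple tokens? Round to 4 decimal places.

The likelihood of the observed sequence under each hypothesis: P(data | r = 1) = (5/6)(4/5) = 2/3; P(data | r = 2) = (4/6)(3/5) = 2/5; P(data | r = 3) = (3/6)(2/5) = 1/5; P(data | r = 4) = (2/6)(1/5) = 1/15; P(data | r = 5) = (1/6)(0/5) = 0.
Weighting by the prior gives 1/5 · 2/3 = 2/15, 1/5 · 2/5 = 2/25, 1/5 · 1/5 = 1/25, 1/5 · 1/15 = 1/75, 1/5 · 0 = 0; summing to 4/15.
So P(r = 3 | data) = (1/25) / (4/15) = 3/20.

0.1500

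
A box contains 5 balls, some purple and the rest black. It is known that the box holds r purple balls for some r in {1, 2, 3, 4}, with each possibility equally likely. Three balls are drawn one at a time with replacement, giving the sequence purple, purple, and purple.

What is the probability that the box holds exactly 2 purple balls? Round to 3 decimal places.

Under each hypothesis, the probability of the observed sequence is: P(data | r = 1) = (1/5)(1/5)(1/5) = 1/125; P(data | r = 2) = (2/5)(2/5)(2/5) = 8/125; P(data | r = 3) = (3/5)(3/5)(3/5) = 27/125; P(data | r = 4) = (4/5)(4/5)(4/5) = 64/125.
Multiplying each by its prior: 1/4 · 1/125 = 1/500, 1/4 · 8/125 = 2/125, 1/4 · 27/125 = 27/500, 1/4 · 64/125 = 16/125; with total 1/5.
Hence P(r = 2 | data) = (2/125) / (1/5) = 2/25.

0.080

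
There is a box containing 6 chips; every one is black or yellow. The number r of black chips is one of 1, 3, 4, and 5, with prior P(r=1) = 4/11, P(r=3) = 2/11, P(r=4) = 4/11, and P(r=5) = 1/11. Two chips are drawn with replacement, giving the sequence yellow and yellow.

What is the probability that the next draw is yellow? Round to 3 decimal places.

0.725

Compute the likelihood of the observed sequence for each case: P(data | r = 1) = (5/6)(5/6) = 25/36; P(data | r = 3) = (3/6)(3/6) = 1/4; P(data | r = 4) = (2/6)(2/6) = 1/9; P(data | r = 5) = (1/6)(1/6) = 1/36.
Multiplying each by its prior: 4/11 · 25/36 = 25/99, 2/11 · 1/4 = 1/22, 4/11 · 1/9 = 4/99, 1/11 · 1/36 = 1/396; with total 15/44.
Normalising, the posterior is P(r = 1 | data) = 20/27, P(r = 3 | data) = 2/15, P(r = 4 | data) = 16/135, P(r = 5 | data) = 1/135.
So P(yellow next | data) = Σ P(yellow next | H) P(H | data) = (5/6)(20/27) + (1/2)(2/15) + (1/3)(16/135) + (1/6)(1/135) = 587/810.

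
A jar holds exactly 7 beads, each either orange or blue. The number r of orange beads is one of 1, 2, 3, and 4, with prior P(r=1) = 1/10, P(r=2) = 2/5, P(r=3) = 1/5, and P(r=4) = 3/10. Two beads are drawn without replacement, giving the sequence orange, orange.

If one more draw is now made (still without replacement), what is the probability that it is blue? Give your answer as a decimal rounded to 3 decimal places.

Under each hypothesis, the probability of the observed sequence is: P(data | r = 1) = (1/7)(0/6) = 0; P(data | r = 2) = (2/7)(1/6) = 1/21; P(data | r = 3) = (3/7)(2/6) = 1/7; P(data | r = 4) = (4/7)(3/6) = 2/7.
Multiplying each by its prior: 1/10 · 0 = 0, 2/5 · 1/21 = 2/105, 1/5 · 1/7 = 1/35, 3/10 · 2/7 = 3/35; with total 2/15.
Dividing through by the total gives posterior P(r = 1 | data) = 0, P(r = 2 | data) = 1/7, P(r = 3 | data) = 3/14, P(r = 4 | data) = 9/14.
Averaging over the posterior, P(blue next | data) = (1)(1/7) + (4/5)(3/14) + (3/5)(9/14) = 7/10.

0.700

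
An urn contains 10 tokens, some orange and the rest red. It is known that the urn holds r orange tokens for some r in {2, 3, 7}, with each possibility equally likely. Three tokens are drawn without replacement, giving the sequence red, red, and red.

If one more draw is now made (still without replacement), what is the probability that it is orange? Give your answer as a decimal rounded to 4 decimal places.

0.3478

The likelihood of the observed sequence under each hypothesis: P(data | r = 2) = (8/10)(7/9)(6/8) = 7/15; P(data | r = 3) = (7/10)(6/9)(5/8) = 7/24; P(data | r = 7) = (3/10)(2/9)(1/8) = 1/120.
Multiplying each by its prior: 1/3 · 7/15 = 7/45, 1/3 · 7/24 = 7/72, 1/3 · 1/120 = 1/360; these sum to 23/90.
Normalising, the posterior is P(r = 2 | data) = 14/23, P(r = 3 | data) = 35/92, P(r = 7 | data) = 1/92.
Averaging over the posterior, P(orange next | data) = (2/7)(14/23) + (3/7)(35/92) + (1)(1/92) = 8/23.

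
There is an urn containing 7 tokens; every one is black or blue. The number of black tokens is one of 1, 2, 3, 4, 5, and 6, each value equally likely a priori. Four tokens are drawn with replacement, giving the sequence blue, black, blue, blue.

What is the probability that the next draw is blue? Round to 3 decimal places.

For each hypothesis, P(data | H) works out to: P(data | r = 1) = (6/7)(1/7)(6/7)(6/7) = 0.089963; P(data | r = 2) = (5/7)(2/7)(5/7)(5/7) = 0.10412; P(data | r = 3) = (4/7)(3/7)(4/7)(4/7) = 0.079967; P(data | r = 4) = (3/7)(4/7)(3/7)(3/7) = 0.044981; P(data | r = 5) = (2/7)(5/7)(2/7)(2/7) = 0.01666; P(data | r = 6) = (1/7)(6/7)(1/7)(1/7) = 0.002499.
Weighting by the prior gives 1/6 · 0.089963 = 0.014994, 1/6 · 0.10412 = 0.017354, 1/6 · 0.079967 = 0.013328, 1/6 · 0.044981 = 0.0074969, 1/6 · 0.01666 = 0.0027766, 1/6 · 0.002499 = 0.00041649; summing to 0.056365.
Dividing through by the total gives posterior P(r = 1 | data) = 0.26601, P(r = 2 | data) = 0.30788, P(r = 3 | data) = 0.23645, P(r = 4 | data) = 0.133, P(r = 5 | data) = 0.049261, P(r = 6 | data) = 0.0073892.
The predictive probability is P(blue next | data) = (6/7)(0.26601) + (5/7)(0.30788) + (4/7)(0.23645) + (3/7)(0.133) + (2/7)(0.049261) + (1/7)(0.0073892) = 0.65517.

0.655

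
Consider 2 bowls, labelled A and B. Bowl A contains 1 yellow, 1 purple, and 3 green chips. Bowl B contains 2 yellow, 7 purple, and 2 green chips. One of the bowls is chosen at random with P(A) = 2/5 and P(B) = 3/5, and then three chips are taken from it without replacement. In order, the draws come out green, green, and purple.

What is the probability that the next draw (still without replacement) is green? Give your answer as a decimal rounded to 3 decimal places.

For each hypothesis, P(data | H) works out to: P(data | bowl A) = (3/5)(2/4)(1/3) = 1/10; P(data | bowl B) = (2/11)(1/10)(7/9) = 7/495.
Weighting by the prior gives 2/5 · 1/10 = 1/25, 3/5 · 7/495 = 7/825; with total 8/165.
Normalising, the posterior is P(bowl A | data) = 33/40, P(bowl B | data) = 7/40.
So P(green next | data) = Σ P(green next | H) P(H | data) = (1/2)(33/40) + (0)(7/40) = 33/80.

0.413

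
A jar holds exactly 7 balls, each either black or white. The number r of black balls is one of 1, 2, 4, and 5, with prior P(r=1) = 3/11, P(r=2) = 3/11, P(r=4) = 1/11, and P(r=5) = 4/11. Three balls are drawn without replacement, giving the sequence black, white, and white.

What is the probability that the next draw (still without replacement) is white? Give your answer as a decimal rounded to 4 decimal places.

0.6788

The likelihood of the observed sequence under each hypothesis: P(data | r = 1) = (1/7)(6/6)(5/5) = 0.14286; P(data | r = 2) = (2/7)(5/6)(4/5) = 0.19048; P(data | r = 4) = (4/7)(3/6)(2/5) = 0.11429; P(data | r = 5) = (5/7)(2/6)(1/5) = 0.047619.
Multiplying each by its prior: 3/11 · 0.14286 = 0.038961, 3/11 · 0.19048 = 0.051948, 1/11 · 0.11429 = 0.01039, 4/11 · 0.047619 = 0.017316; summing to 0.11861.
Normalising, the posterior is P(r = 1 | data) = 0.32847, P(r = 2 | data) = 0.43796, P(r = 4 | data) = 0.087591, P(r = 5 | data) = 0.14599.
The predictive probability is P(white next | data) = (1)(0.32847) + (3/4)(0.43796) + (1/4)(0.087591) + (0)(0.14599) = 0.67883.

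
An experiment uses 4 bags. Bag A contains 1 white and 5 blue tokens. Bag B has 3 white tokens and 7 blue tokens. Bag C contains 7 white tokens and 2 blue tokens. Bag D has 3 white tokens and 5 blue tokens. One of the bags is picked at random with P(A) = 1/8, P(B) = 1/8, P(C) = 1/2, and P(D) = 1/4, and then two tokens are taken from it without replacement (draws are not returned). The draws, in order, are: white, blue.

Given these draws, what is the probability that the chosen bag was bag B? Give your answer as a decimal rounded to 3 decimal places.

The likelihood of the observed sequence under each hypothesis: P(data | bag A) = (1/6)(5/5) = 0.16667; P(data | bag B) = (3/10)(7/9) = 0.23333; P(data | bag C) = (7/9)(2/8) = 0.19444; P(data | bag D) = (3/8)(5/7) = 0.26786.
The prior-weighted likelihoods are 1/8 · 0.16667 = 0.020833, 1/8 · 0.23333 = 0.029167, 1/2 · 0.19444 = 0.097222, 1/4 · 0.26786 = 0.066964; these sum to 0.21419.
By Bayes' rule, P(bag B | data) = (0.029167) / (0.21419) = 0.13617.

0.136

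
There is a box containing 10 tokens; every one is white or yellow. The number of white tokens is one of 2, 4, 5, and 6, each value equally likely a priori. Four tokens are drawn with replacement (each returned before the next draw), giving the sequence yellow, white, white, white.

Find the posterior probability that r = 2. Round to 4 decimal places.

For each hypothesis, P(data | H) works out to: P(data | r = 2) = (8/10)(2/10)(2/10)(2/10) = 0.0064; P(data | r = 4) = (6/10)(4/10)(4/10)(4/10) = 0.0384; P(data | r = 5) = (5/10)(5/10)(5/10)(5/10) = 0.0625; P(data | r = 6) = (4/10)(6/10)(6/10)(6/10) = 0.0864.
Weighting by the prior gives 1/4 · 0.0064 = 0.0016, 1/4 · 0.0384 = 0.0096, 1/4 · 0.0625 = 0.015625, 1/4 · 0.0864 = 0.0216; these sum to 0.048425.
Therefore the posterior P(r = 2 | data) = (0.0016) / (0.048425) = 0.033041.

0.0330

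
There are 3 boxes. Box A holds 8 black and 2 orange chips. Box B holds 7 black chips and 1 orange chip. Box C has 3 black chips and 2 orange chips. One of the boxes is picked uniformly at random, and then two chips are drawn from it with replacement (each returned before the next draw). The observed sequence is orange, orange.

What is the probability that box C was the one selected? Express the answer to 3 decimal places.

Compute the likelihood of the observed sequence for each case: P(data | box A) = (2/10)(2/10) = 1/25; P(data | box B) = (1/8)(1/8) = 1/64; P(data | box C) = (2/5)(2/5) = 4/25.
Weighting by the prior gives 1/3 · 1/25 = 1/75, 1/3 · 1/64 = 1/192, 1/3 · 4/25 = 4/75; with total 23/320.
Therefore the posterior P(box C | data) = (4/75) / (23/320) = 256/345.

0.742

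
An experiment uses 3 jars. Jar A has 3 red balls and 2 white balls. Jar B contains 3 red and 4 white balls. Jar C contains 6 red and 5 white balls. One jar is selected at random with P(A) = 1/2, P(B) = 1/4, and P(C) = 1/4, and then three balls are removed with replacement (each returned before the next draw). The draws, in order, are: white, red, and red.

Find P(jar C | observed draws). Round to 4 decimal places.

Under each hypothesis, the probability of the observed sequence is: P(data | jar A) = (2/5)(3/5)(3/5) = 0.144; P(data | jar B) = (4/7)(3/7)(3/7) = 0.10496; P(data | jar C) = (5/11)(6/11)(6/11) = 0.13524.
The prior-weighted likelihoods are 1/2 · 0.144 = 0.072, 1/4 · 0.10496 = 0.026239, 1/4 · 0.13524 = 0.033809; these sum to 0.13205.
By Bayes' rule, P(jar C | data) = (0.033809) / (0.13205) = 0.25604.

0.2560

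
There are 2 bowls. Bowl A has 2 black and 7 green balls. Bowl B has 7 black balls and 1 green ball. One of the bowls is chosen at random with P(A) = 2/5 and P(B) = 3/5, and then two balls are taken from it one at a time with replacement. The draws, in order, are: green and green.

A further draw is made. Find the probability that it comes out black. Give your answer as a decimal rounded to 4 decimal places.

0.2466

Compute the likelihood of the observed sequence for each case: P(data | bowl A) = (7/9)(7/9) = 0.60494; P(data | bowl B) = (1/8)(1/8) = 0.015625.
Weighting by the prior gives 2/5 · 0.60494 = 0.24198, 3/5 · 0.015625 = 0.009375; summing to 0.25135.
Normalising, the posterior is P(bowl A | data) = 0.9627, P(bowl B | data) = 0.037299.
The predictive probability is P(black next | data) = (2/9)(0.9627) + (7/8)(0.037299) = 0.24657.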